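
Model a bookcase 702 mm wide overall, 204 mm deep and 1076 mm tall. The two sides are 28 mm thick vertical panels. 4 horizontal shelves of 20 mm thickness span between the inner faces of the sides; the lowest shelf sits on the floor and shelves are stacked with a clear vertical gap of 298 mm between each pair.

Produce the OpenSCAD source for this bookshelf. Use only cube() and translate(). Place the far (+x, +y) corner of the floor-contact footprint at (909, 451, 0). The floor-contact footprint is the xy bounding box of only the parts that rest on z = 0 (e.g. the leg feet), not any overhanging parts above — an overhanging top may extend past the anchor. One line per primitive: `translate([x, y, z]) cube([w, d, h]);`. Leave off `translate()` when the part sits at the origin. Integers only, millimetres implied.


translate([207, 247, 0]) cube([28, 204, 1076]);
translate([881, 247, 0]) cube([28, 204, 1076]);
translate([235, 247, 0]) cube([646, 204, 20]);
translate([235, 247, 318]) cube([646, 204, 20]);
translate([235, 247, 636]) cube([646, 204, 20]);
translate([235, 247, 954]) cube([646, 204, 20]);


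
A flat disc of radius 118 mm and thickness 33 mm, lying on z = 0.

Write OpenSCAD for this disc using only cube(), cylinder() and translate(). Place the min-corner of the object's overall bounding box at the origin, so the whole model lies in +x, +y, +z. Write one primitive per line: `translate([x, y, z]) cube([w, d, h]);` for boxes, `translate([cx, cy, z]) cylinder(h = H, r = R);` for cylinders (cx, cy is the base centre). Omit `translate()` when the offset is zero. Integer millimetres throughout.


translate([118, 118, 0]) cylinder(h = 33, r = 118);


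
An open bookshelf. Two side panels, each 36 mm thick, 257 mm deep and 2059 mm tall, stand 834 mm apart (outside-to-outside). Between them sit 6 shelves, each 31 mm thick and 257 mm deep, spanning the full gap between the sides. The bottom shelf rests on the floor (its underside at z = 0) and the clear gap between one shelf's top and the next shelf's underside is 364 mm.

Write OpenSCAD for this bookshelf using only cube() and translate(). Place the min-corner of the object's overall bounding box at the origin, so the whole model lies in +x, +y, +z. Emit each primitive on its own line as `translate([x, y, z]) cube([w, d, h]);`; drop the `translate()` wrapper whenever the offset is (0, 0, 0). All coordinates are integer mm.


cube([36, 257, 2059]);
translate([798, 0, 0]) cube([36, 257, 2059]);
translate([36, 0, 0]) cube([762, 257, 31]);
translate([36, 0, 395]) cube([762, 257, 31]);
translate([36, 0, 790]) cube([762, 257, 31]);
translate([36, 0, 1185]) cube([762, 257, 31]);
translate([36, 0, 1580]) cube([762, 257, 31]);
translate([36, 0, 1975]) cube([762, 257, 31]);


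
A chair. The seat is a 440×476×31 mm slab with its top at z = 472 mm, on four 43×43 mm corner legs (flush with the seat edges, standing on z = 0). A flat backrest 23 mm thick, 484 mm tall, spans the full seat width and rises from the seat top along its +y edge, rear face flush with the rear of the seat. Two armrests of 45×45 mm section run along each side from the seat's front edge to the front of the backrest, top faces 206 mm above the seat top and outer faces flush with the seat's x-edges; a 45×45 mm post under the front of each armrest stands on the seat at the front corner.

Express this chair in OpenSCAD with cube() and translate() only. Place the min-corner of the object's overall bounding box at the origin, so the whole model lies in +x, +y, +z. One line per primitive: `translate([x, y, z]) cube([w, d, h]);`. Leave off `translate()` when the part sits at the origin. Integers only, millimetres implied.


// leg_h = 472 - 31 = 441
// arm post h = 206 - 45 = 161
translate([0, 0, 441]) cube([440, 476, 31]);
cube([43, 43, 441]);
translate([397, 0, 0]) cube([43, 43, 441]);
translate([0, 433, 0]) cube([43, 43, 441]);
translate([397, 433, 0]) cube([43, 43, 441]);
translate([0, 453, 472]) cube([440, 23, 484]);
translate([0, 0, 633]) cube([45, 453, 45]);
translate([395, 0, 633]) cube([45, 453, 45]);
translate([0, 0, 472]) cube([45, 45, 161]);
translate([395, 0, 472]) cube([45, 45, 161]);


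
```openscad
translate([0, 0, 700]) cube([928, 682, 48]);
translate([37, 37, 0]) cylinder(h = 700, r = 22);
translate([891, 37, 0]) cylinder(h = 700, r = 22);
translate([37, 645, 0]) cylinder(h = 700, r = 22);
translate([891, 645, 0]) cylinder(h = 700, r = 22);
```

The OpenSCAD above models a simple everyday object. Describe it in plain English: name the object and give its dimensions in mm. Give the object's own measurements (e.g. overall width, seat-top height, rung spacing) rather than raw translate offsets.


A rectangular dining table. The top is 928×682×48 mm with its upper surface at z = 748 mm. It stands on four round legs of 44 mm diameter, each leg's bounding box inset 15 mm from the nearest pair of top edges, running from the floor to the underside of the top.


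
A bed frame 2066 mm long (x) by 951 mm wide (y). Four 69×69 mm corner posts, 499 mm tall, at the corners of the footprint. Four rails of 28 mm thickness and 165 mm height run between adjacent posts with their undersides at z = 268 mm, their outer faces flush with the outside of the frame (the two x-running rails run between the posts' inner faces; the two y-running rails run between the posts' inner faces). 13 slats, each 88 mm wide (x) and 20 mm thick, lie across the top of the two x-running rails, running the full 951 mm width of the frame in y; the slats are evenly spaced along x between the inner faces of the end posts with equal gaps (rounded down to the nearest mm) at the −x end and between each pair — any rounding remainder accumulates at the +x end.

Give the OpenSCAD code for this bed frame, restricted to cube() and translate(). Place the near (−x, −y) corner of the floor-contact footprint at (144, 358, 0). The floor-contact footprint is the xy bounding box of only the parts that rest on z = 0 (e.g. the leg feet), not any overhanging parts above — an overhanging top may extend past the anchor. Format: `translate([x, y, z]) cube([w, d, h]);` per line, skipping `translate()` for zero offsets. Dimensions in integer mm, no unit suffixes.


// slat z = rail_z + rail_h = 268 + 165 = 433
// slat gap = ⌊(1928 − 13·88) / 14⌋ = 56
translate([144, 358, 0]) cube([69, 69, 499]);
translate([144, 1240, 0]) cube([69, 69, 499]);
translate([2141, 358, 0]) cube([69, 69, 499]);
translate([2141, 1240, 0]) cube([69, 69, 499]);
translate([213, 358, 268]) cube([1928, 28, 165]);
translate([213, 1281, 268]) cube([1928, 28, 165]);
translate([144, 427, 268]) cube([28, 813, 165]);
translate([2182, 427, 268]) cube([28, 813, 165]);
translate([269, 358, 433]) cube([88, 951, 20]);
translate([413, 358, 433]) cube([88, 951, 20]);
translate([557, 358, 433]) cube([88, 951, 20]);
translate([701, 358, 433]) cube([88, 951, 20]);
translate([845, 358, 433]) cube([88, 951, 20]);
translate([989, 358, 433]) cube([88, 951, 20]);
translate([1133, 358, 433]) cube([88, 951, 20]);
translate([1277, 358, 433]) cube([88, 951, 20]);
translate([1421, 358, 433]) cube([88, 951, 20]);
translate([1565, 358, 433]) cube([88, 951, 20]);
translate([1709, 358, 433]) cube([88, 951, 20]);
translate([1853, 358, 433]) cube([88, 951, 20]);
translate([1997, 358, 433]) cube([88, 951, 20]);


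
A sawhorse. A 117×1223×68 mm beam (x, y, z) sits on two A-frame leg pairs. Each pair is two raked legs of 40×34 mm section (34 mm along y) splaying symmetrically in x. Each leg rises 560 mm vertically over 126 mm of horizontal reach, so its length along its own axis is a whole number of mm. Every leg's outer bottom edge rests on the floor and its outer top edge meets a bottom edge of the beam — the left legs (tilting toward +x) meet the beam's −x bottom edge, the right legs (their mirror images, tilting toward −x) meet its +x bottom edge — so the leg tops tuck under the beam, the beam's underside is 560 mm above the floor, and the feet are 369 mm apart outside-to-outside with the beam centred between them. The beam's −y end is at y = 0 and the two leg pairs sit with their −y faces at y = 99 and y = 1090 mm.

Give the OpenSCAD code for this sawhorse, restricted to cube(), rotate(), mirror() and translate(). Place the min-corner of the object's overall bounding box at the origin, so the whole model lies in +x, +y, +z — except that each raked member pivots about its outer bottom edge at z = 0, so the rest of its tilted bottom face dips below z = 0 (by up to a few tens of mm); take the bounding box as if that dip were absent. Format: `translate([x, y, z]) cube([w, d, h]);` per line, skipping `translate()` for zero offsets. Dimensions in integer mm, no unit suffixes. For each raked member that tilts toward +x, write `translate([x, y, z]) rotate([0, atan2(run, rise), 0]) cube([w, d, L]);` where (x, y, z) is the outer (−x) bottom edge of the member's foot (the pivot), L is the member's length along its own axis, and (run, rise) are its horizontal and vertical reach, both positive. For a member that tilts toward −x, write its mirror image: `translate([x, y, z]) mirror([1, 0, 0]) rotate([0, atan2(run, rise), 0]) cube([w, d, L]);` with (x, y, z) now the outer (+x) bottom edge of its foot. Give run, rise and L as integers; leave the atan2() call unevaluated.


translate([126, 0, 560]) cube([117, 1223, 68]);
translate([0, 99, 0]) rotate([0, atan2(126, 560), 0]) cube([40, 34, 574]);
translate([369, 99, 0]) mirror([1, 0, 0]) rotate([0, atan2(126, 560), 0]) cube([40, 34, 574]);
translate([0, 1090, 0]) rotate([0, atan2(126, 560), 0]) cube([40, 34, 574]);
translate([369, 1090, 0]) mirror([1, 0, 0]) rotate([0, atan2(126, 560), 0]) cube([40, 34, 574]);


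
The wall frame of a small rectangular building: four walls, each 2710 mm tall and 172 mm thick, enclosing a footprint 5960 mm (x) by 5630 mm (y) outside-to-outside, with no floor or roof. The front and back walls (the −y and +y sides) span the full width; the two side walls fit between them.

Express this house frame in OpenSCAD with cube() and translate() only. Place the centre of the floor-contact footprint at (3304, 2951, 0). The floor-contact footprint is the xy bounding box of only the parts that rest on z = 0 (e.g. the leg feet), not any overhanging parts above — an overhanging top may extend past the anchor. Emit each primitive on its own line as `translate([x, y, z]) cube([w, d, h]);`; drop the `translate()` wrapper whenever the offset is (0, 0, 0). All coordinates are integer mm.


translate([324, 136, 0]) cube([5960, 172, 2710]);
translate([324, 5594, 0]) cube([5960, 172, 2710]);
translate([324, 308, 0]) cube([172, 5286, 2710]);
translate([6112, 308, 0]) cube([172, 5286, 2710]);


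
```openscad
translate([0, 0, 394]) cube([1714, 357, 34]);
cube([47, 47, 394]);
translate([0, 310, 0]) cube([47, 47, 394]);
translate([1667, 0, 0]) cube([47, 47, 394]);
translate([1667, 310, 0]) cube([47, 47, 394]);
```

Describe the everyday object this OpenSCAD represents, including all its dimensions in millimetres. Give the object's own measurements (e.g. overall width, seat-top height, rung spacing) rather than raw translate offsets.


A long wooden bench with a 1714 mm (x) × 357 mm (y) seat, 34 mm thick, its top surface 428 mm above the floor. Four 47 mm square legs at the seat corners, flush with the edges, run from z = 0 to the seat underside.


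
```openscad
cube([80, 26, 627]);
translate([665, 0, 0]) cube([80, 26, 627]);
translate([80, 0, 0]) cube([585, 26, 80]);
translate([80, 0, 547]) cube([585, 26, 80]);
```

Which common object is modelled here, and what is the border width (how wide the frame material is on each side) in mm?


A picture frame. The border width is 80 mm.

Four thin pieces enclosing a rectangular opening — a picture frame. The two full-height stiles are 627 mm tall; the top rail sits at z = 547 and is 80 mm tall, so the border above the opening is 627 − 547 = 80 mm, matching the stile x-width.


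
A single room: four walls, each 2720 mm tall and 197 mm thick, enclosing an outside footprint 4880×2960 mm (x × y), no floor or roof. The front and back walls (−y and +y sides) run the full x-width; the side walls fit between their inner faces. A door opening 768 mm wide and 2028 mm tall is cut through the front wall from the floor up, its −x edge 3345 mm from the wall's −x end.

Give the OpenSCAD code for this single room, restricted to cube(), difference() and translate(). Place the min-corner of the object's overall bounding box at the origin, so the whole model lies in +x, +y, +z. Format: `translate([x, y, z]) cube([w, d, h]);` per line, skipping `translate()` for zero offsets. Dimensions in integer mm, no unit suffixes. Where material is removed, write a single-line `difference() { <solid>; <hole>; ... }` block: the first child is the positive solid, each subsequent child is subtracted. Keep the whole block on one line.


difference() { cube([4880, 197, 2720]); translate([3345, 0, 0]) cube([768, 197, 2028]); }
translate([0, 2763, 0]) cube([4880, 197, 2720]);
translate([0, 197, 0]) cube([197, 2566, 2720]);
translate([4683, 197, 0]) cube([197, 2566, 2720]);


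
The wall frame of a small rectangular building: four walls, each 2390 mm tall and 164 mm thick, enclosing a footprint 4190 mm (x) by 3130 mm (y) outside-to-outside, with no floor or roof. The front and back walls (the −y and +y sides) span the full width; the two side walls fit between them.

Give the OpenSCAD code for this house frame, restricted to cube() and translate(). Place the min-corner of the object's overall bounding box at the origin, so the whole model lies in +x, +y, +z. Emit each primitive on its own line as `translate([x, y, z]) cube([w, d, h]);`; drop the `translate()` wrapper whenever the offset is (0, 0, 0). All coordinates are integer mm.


cube([4190, 164, 2390]);
translate([0, 2966, 0]) cube([4190, 164, 2390]);
translate([0, 164, 0]) cube([164, 2802, 2390]);
translate([4026, 164, 0]) cube([164, 2802, 2390]);


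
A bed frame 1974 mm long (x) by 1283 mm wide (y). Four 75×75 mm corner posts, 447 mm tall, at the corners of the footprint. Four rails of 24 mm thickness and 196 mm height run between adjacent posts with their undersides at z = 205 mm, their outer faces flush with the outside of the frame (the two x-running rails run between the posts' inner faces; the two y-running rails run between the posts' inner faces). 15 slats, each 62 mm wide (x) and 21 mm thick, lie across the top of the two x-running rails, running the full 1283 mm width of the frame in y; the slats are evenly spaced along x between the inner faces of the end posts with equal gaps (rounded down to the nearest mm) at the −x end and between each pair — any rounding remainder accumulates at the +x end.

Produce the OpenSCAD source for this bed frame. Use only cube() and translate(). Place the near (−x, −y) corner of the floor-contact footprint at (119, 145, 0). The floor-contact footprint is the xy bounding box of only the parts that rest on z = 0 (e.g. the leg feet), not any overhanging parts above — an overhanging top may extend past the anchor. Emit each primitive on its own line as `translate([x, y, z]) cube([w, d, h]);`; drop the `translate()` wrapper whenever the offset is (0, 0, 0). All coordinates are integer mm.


translate([119, 145, 0]) cube([75, 75, 447]);
translate([119, 1353, 0]) cube([75, 75, 447]);
translate([2018, 145, 0]) cube([75, 75, 447]);
translate([2018, 1353, 0]) cube([75, 75, 447]);
translate([194, 145, 205]) cube([1824, 24, 196]);
translate([194, 1404, 205]) cube([1824, 24, 196]);
translate([119, 220, 205]) cube([24, 1133, 196]);
translate([2069, 220, 205]) cube([24, 1133, 196]);
translate([249, 145, 401]) cube([62, 1283, 21]);
translate([366, 145, 401]) cube([62, 1283, 21]);
translate([483, 145, 401]) cube([62, 1283, 21]);
translate([600, 145, 401]) cube([62, 1283, 21]);
translate([717, 145, 401]) cube([62, 1283, 21]);
translate([834, 145, 401]) cube([62, 1283, 21]);
translate([951, 145, 401]) cube([62, 1283, 21]);
translate([1068, 145, 401]) cube([62, 1283, 21]);
translate([1185, 145, 401]) cube([62, 1283, 21]);
translate([1302, 145, 401]) cube([62, 1283, 21]);
translate([1419, 145, 401]) cube([62, 1283, 21]);
translate([1536, 145, 401]) cube([62, 1283, 21]);
translate([1653, 145, 401]) cube([62, 1283, 21]);
translate([1770, 145, 401]) cube([62, 1283, 21]);
translate([1887, 145, 401]) cube([62, 1283, 21]);


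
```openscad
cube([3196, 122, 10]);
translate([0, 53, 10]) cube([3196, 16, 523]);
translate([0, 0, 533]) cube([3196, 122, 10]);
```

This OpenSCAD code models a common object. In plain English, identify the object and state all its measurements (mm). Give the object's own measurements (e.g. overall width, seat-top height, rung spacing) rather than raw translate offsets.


An I-beam lying along x, 3196 mm long. Overall section height 543 mm. Two flanges 122 mm wide (y) and 10 mm thick, one on the floor and one at the top; a web 16 mm thick runs between them, centred on the flange width.


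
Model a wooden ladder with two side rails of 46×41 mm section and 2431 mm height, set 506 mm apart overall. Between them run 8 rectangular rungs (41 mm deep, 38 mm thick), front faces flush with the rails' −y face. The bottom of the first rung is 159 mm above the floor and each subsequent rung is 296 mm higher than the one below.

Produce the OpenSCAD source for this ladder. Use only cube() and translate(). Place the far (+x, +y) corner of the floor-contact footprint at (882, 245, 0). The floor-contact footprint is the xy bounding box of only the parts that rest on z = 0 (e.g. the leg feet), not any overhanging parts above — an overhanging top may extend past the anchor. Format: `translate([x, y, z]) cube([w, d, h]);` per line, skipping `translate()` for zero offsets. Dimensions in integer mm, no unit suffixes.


translate([376, 204, 0]) cube([46, 41, 2431]);
translate([836, 204, 0]) cube([46, 41, 2431]);
translate([422, 204, 159]) cube([414, 41, 38]);
translate([422, 204, 455]) cube([414, 41, 38]);
translate([422, 204, 751]) cube([414, 41, 38]);
translate([422, 204, 1047]) cube([414, 41, 38]);
translate([422, 204, 1343]) cube([414, 41, 38]);
translate([422, 204, 1639]) cube([414, 41, 38]);
translate([422, 204, 1935]) cube([414, 41, 38]);
translate([422, 204, 2231]) cube([414, 41, 38]);


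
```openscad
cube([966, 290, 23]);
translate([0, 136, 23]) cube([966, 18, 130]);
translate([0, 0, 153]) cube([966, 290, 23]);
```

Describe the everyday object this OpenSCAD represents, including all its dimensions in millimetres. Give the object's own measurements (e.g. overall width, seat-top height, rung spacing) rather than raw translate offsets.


An I-beam lying along x, 966 mm long. Overall section height 176 mm. Two flanges 290 mm wide (y) and 23 mm thick, one on the floor and one at the top; a web 18 mm thick runs between them, centred on the flange width.


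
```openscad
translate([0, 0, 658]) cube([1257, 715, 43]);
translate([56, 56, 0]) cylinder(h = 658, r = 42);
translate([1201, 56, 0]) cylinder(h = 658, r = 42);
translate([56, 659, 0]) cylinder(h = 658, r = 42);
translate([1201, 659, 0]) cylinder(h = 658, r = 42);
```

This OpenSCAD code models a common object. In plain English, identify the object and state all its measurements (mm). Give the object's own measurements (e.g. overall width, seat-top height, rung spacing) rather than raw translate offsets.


A rectangular dining table. The top is 1257×715×43 mm with its upper surface at z = 701 mm. It stands on four round legs of 84 mm diameter, each leg's bounding box inset 14 mm from the nearest pair of top edges, running from the floor to the underside of the top.


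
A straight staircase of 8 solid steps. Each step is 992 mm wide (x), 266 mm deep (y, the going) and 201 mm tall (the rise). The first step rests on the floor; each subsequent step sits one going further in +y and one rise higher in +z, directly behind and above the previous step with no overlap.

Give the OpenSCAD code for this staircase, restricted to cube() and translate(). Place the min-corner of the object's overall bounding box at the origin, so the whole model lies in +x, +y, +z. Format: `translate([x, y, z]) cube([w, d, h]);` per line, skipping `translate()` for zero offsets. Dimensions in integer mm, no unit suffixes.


cube([992, 266, 201]);
translate([0, 266, 201]) cube([992, 266, 201]);
translate([0, 532, 402]) cube([992, 266, 201]);
translate([0, 798, 603]) cube([992, 266, 201]);
translate([0, 1064, 804]) cube([992, 266, 201]);
translate([0, 1330, 1005]) cube([992, 266, 201]);
translate([0, 1596, 1206]) cube([992, 266, 201]);
translate([0, 1862, 1407]) cube([992, 266, 201]);


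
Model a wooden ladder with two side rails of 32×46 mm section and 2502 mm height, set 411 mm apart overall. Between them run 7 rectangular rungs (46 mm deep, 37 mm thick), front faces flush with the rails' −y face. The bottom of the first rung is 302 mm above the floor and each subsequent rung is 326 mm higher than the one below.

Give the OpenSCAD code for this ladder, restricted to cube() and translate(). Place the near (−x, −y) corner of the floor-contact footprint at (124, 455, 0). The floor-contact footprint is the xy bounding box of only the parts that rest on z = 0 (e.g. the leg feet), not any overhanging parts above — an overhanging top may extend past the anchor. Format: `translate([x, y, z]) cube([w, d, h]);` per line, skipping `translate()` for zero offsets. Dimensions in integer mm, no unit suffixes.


// rung span = 411 - 2*32 = 347
// rung[k] z = 302 + k*326
translate([124, 455, 0]) cube([32, 46, 2502]);
translate([503, 455, 0]) cube([32, 46, 2502]);
translate([156, 455, 302]) cube([347, 46, 37]);
translate([156, 455, 628]) cube([347, 46, 37]);
translate([156, 455, 954]) cube([347, 46, 37]);
translate([156, 455, 1280]) cube([347, 46, 37]);
translate([156, 455, 1606]) cube([347, 46, 37]);
translate([156, 455, 1932]) cube([347, 46, 37]);
translate([156, 455, 2258]) cube([347, 46, 37]);


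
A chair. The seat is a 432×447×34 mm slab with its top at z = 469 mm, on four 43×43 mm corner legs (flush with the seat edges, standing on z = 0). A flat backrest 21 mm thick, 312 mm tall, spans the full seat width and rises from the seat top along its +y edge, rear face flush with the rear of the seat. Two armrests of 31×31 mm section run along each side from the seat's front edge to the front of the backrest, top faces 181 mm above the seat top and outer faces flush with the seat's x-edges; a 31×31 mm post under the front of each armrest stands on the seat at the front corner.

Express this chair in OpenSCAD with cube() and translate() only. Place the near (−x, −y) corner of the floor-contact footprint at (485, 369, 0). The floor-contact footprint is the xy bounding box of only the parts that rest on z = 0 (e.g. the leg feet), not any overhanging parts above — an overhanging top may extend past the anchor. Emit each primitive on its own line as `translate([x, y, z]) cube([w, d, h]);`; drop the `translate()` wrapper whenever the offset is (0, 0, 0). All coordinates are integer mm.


translate([485, 369, 435]) cube([432, 447, 34]);
translate([485, 369, 0]) cube([43, 43, 435]);
translate([874, 369, 0]) cube([43, 43, 435]);
translate([485, 773, 0]) cube([43, 43, 435]);
translate([874, 773, 0]) cube([43, 43, 435]);
translate([485, 795, 469]) cube([432, 21, 312]);
translate([485, 369, 619]) cube([31, 426, 31]);
translate([886, 369, 619]) cube([31, 426, 31]);
translate([485, 369, 469]) cube([31, 31, 150]);
translate([886, 369, 469]) cube([31, 31, 150]);


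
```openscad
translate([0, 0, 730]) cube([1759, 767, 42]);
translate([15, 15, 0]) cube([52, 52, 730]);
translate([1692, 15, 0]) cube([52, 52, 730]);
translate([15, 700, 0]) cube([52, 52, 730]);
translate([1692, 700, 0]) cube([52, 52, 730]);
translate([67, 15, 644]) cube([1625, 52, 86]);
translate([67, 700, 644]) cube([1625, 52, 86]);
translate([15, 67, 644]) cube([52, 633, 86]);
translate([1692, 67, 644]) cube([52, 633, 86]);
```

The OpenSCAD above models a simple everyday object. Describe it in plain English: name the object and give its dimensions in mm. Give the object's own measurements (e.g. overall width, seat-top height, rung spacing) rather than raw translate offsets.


A table: top 1759 mm (x) × 767 mm (y), 42 mm thick, upper face at z = 772 mm, on four 52×52 mm square legs, each inset 15 mm from the nearest pair of top edges from z = 0 to the bottom of the top. Four apron rails, 52 mm thick and 86 mm tall, run between adjacent legs with their top edges flush with the underside of the top and their outer faces flush with the legs' outer faces.


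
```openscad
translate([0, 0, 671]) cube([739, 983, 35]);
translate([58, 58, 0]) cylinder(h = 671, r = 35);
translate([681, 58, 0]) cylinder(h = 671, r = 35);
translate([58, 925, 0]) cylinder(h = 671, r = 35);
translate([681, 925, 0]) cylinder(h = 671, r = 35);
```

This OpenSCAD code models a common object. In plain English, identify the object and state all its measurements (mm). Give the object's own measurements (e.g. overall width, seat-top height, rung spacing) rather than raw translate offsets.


A rectangular dining table. The top is 739×983×35 mm with its upper surface at z = 706 mm. It stands on four round legs of 70 mm diameter, each leg's bounding box inset 23 mm from the nearest pair of top edges, running from the floor to the underside of the top.


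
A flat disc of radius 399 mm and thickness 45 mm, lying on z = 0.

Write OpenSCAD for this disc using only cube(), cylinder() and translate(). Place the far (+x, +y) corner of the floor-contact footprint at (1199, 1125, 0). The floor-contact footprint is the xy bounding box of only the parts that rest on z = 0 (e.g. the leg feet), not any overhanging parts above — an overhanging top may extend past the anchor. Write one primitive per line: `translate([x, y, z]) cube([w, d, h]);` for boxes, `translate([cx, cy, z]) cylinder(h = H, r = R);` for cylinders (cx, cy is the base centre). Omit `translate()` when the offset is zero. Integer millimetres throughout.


translate([800, 726, 0]) cylinder(h = 45, r = 399);


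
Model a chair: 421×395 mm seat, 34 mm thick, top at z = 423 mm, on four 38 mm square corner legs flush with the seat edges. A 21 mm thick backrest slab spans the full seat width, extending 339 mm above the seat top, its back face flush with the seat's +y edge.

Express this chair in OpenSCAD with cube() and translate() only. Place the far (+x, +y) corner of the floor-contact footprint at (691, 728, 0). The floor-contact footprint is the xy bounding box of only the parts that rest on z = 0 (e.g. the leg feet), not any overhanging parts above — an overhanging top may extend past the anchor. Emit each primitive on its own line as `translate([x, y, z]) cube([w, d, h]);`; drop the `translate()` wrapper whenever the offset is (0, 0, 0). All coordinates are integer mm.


translate([270, 333, 389]) cube([421, 395, 34]);
translate([270, 333, 0]) cube([38, 38, 389]);
translate([653, 333, 0]) cube([38, 38, 389]);
translate([270, 690, 0]) cube([38, 38, 389]);
translate([653, 690, 0]) cube([38, 38, 389]);
translate([270, 707, 423]) cube([421, 21, 339]);


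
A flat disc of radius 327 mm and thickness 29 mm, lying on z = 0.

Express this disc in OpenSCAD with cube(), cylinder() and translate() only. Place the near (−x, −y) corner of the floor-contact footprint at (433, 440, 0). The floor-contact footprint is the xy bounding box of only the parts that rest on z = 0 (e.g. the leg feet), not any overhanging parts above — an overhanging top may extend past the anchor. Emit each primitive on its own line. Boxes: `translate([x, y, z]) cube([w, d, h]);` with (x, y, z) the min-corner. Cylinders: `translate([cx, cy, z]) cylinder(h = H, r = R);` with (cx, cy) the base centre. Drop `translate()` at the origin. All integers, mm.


translate([760, 767, 0]) cylinder(h = 29, r = 327);


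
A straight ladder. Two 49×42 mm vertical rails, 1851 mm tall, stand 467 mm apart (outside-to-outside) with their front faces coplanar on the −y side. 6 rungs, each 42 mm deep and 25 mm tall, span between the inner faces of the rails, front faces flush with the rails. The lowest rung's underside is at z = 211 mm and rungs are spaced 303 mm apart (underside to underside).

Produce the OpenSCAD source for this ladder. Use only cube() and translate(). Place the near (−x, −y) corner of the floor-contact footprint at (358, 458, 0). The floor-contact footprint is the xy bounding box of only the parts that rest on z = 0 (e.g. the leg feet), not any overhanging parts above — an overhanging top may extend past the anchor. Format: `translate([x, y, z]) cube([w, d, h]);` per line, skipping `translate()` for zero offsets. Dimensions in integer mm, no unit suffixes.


// rung span = 467 - 2*49 = 369
// rung[k] z = 211 + k*303
translate([358, 458, 0]) cube([49, 42, 1851]);
translate([776, 458, 0]) cube([49, 42, 1851]);
translate([407, 458, 211]) cube([369, 42, 25]);
translate([407, 458, 514]) cube([369, 42, 25]);
translate([407, 458, 817]) cube([369, 42, 25]);
translate([407, 458, 1120]) cube([369, 42, 25]);
translate([407, 458, 1423]) cube([369, 42, 25]);
translate([407, 458, 1726]) cube([369, 42, 25]);


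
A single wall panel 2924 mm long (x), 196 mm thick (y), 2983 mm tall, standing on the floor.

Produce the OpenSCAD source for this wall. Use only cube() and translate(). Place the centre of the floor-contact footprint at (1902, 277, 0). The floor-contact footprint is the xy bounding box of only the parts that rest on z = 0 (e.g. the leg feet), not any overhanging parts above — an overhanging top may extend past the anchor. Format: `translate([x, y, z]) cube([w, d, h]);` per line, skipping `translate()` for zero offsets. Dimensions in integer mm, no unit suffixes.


translate([440, 179, 0]) cube([2924, 196, 2983]);


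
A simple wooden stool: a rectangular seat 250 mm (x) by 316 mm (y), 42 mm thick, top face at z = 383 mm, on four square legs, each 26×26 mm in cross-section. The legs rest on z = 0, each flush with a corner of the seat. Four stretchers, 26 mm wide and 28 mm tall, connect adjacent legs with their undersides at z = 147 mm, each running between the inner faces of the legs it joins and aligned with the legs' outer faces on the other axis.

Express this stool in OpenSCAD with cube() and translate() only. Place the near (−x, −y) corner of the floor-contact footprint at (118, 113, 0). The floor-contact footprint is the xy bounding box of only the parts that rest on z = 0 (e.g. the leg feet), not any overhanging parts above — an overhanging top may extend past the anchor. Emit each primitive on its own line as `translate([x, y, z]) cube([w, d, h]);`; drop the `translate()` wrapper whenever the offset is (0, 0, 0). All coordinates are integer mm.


// leg_h = 383 - 42 = 341
// stretcher span = 250 - 2*26 = 198
translate([118, 113, 341]) cube([250, 316, 42]);
translate([118, 113, 0]) cube([26, 26, 341]);
translate([342, 113, 0]) cube([26, 26, 341]);
translate([118, 403, 0]) cube([26, 26, 341]);
translate([342, 403, 0]) cube([26, 26, 341]);
translate([144, 113, 147]) cube([198, 26, 28]);
translate([144, 403, 147]) cube([198, 26, 28]);
translate([118, 139, 147]) cube([26, 264, 28]);
translate([342, 139, 147]) cube([26, 264, 28]);


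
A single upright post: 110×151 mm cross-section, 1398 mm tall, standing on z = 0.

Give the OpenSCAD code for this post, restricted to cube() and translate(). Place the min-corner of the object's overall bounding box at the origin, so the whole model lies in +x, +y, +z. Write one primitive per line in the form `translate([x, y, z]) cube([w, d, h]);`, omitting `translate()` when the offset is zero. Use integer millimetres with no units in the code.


cube([110, 151, 1398]);


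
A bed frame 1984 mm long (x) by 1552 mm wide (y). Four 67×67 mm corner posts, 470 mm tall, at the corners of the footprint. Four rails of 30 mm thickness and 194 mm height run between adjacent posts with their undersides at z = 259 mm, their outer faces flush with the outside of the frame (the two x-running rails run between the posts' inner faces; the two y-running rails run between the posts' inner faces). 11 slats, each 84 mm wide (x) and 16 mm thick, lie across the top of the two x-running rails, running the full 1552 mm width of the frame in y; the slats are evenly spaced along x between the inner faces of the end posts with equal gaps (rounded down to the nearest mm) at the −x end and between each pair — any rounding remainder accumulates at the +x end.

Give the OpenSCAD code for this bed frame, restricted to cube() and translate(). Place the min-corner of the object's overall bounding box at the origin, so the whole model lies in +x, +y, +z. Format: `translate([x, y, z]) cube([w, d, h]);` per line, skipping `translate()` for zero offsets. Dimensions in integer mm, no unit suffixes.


cube([67, 67, 470]);
translate([0, 1485, 0]) cube([67, 67, 470]);
translate([1917, 0, 0]) cube([67, 67, 470]);
translate([1917, 1485, 0]) cube([67, 67, 470]);
translate([67, 0, 259]) cube([1850, 30, 194]);
translate([67, 1522, 259]) cube([1850, 30, 194]);
translate([0, 67, 259]) cube([30, 1418, 194]);
translate([1954, 67, 259]) cube([30, 1418, 194]);
translate([144, 0, 453]) cube([84, 1552, 16]);
translate([305, 0, 453]) cube([84, 1552, 16]);
translate([466, 0, 453]) cube([84, 1552, 16]);
translate([627, 0, 453]) cube([84, 1552, 16]);
translate([788, 0, 453]) cube([84, 1552, 16]);
translate([949, 0, 453]) cube([84, 1552, 16]);
translate([1110, 0, 453]) cube([84, 1552, 16]);
translate([1271, 0, 453]) cube([84, 1552, 16]);
translate([1432, 0, 453]) cube([84, 1552, 16]);
translate([1593, 0, 453]) cube([84, 1552, 16]);
translate([1754, 0, 453]) cube([84, 1552, 16]);


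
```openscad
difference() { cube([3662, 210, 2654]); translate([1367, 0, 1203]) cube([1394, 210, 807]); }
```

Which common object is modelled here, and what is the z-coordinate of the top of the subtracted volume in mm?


A wall with a window opening. The window head height is 2010 mm.

A wall with a rectangular opening subtracted — a window. Sill at z = 1203, opening 807 mm tall, so the head is at 1203 + 807 = 2010 mm.


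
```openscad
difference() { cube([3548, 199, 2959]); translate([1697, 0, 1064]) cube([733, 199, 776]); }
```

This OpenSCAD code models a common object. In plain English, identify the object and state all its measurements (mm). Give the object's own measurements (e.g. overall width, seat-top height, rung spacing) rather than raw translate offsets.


A wall 3548 mm long (x), 199 mm thick (y), 2959 mm tall, with a rectangular window opening cut through it. The opening is 733 mm wide and 776 mm tall; its sill is at z = 1064 mm and its near (−x) edge is 1697 mm from the wall's −x end. The opening passes through the full wall thickness.


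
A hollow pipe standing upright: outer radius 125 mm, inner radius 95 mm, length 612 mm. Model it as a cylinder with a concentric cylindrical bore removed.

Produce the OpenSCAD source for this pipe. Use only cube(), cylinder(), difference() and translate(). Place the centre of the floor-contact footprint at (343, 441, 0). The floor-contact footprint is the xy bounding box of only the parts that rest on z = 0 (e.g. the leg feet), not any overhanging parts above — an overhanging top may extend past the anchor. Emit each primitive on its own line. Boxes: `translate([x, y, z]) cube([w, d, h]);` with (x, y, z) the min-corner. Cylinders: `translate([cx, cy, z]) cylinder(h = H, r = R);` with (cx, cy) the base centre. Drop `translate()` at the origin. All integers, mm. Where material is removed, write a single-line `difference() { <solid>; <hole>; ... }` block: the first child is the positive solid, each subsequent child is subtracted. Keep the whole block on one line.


difference() { translate([343, 441, 0]) cylinder(h = 612, r = 125); translate([343, 441, 0]) cylinder(h = 612, r = 95); }


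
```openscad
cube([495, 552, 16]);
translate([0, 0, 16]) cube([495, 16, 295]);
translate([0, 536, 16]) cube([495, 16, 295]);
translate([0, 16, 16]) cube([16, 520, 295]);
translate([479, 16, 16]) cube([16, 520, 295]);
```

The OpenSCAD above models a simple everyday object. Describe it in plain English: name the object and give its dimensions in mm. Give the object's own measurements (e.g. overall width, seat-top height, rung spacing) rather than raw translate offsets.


An open-topped rectangular box: outside dimensions 495×552×311 mm, with a uniform wall and base thickness of 16 mm. The base is a full 495×552 slab on the floor; four walls sit on top of the base. The front and back walls (the −y and +y sides) span the full width; the two side walls fit between them.


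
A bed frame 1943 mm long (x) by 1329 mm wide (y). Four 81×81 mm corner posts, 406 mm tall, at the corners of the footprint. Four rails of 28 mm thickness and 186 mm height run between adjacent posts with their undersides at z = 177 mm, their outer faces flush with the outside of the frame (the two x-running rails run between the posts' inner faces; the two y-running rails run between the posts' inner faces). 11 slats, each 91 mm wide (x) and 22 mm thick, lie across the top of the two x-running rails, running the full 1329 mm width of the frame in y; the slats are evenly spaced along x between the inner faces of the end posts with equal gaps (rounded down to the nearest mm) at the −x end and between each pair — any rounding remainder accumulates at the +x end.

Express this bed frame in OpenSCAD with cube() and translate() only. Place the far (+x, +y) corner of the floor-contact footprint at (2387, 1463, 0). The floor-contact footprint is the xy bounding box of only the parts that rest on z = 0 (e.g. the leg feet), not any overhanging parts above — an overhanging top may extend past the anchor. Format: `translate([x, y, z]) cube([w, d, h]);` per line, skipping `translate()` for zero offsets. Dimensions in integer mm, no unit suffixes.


translate([444, 134, 0]) cube([81, 81, 406]);
translate([444, 1382, 0]) cube([81, 81, 406]);
translate([2306, 134, 0]) cube([81, 81, 406]);
translate([2306, 1382, 0]) cube([81, 81, 406]);
translate([525, 134, 177]) cube([1781, 28, 186]);
translate([525, 1435, 177]) cube([1781, 28, 186]);
translate([444, 215, 177]) cube([28, 1167, 186]);
translate([2359, 215, 177]) cube([28, 1167, 186]);
translate([590, 134, 363]) cube([91, 1329, 22]);
translate([746, 134, 363]) cube([91, 1329, 22]);
translate([902, 134, 363]) cube([91, 1329, 22]);
translate([1058, 134, 363]) cube([91, 1329, 22]);
translate([1214, 134, 363]) cube([91, 1329, 22]);
translate([1370, 134, 363]) cube([91, 1329, 22]);
translate([1526, 134, 363]) cube([91, 1329, 22]);
translate([1682, 134, 363]) cube([91, 1329, 22]);
translate([1838, 134, 363]) cube([91, 1329, 22]);
translate([1994, 134, 363]) cube([91, 1329, 22]);
translate([2150, 134, 363]) cube([91, 1329, 22]);


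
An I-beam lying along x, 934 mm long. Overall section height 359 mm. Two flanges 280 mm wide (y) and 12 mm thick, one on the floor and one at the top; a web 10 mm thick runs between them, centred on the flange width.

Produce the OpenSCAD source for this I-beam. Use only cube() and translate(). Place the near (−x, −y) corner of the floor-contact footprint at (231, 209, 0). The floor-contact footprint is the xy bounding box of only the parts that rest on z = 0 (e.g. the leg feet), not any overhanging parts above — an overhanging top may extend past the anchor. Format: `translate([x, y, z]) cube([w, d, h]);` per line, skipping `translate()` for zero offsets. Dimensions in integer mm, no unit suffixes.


translate([231, 209, 0]) cube([934, 280, 12]);
translate([231, 344, 12]) cube([934, 10, 335]);
translate([231, 209, 347]) cube([934, 280, 12]);


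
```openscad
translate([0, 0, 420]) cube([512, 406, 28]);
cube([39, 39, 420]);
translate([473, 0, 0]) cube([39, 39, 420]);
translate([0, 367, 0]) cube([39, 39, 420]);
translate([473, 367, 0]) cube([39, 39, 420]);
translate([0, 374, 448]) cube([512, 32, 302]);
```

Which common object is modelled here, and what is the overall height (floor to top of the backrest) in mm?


A chair. The overall height is 750 mm.

A slab on four corner posts with a tall panel at the back — a chair. The seat slab sits at z = 420 with thickness 28, and the 302 mm backrest starts at the seat top, so the overall height is 420 + 28 + 302 = 750 mm.
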